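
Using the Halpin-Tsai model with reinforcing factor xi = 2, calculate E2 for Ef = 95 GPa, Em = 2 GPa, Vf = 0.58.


eta = (Ef/Em - 1)/(Ef/Em + xi) = (47.5 - 1)/(47.5 + 2) = 0.9394
E2 = Em*(1+xi*eta*Vf)/(1-eta*Vf) = 9.18 GPa

9.18 GPa


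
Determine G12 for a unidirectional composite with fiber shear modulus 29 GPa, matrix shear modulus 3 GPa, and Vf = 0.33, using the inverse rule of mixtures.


1/G12 = Vf/Gf + (1-Vf)/Gm = 0.33/29 + 0.67/3
G12 = 4.26 GPa

4.26 GPa


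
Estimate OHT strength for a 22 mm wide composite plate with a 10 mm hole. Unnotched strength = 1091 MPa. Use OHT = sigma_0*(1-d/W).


OHT = sigma_0*(1-d/W) = 1091*(1-10/22) = 595.1 MPa

595.1 MPa


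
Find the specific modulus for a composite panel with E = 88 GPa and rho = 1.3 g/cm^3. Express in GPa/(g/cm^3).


Specific stiffness = E/rho = 88/1.3 = 67.7 GPa/(g/cm^3)

67.7 GPa/(g/cm^3)


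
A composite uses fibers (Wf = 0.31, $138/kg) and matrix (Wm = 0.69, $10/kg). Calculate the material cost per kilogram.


Cost = cost_f*Wf + cost_m*Wm = 138*0.31 + 10*0.69 = $49.68/kg

$49.68/kg


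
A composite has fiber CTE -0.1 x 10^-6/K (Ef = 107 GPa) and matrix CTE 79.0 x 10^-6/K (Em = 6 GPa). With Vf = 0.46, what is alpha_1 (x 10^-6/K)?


E1 = Ef*Vf + Em*(1-Vf) = 52.46
alpha_1 = (alpha_f*Ef*Vf + alpha_m*Em*(1-Vf))/E1 = 4.79 x 10^-6/K

4.79 x 10^-6/K


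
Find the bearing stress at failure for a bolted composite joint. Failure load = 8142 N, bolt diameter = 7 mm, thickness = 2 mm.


sigma_br = F/(d*h) = 8142/(7*2) = 581.6 MPa

581.6 MPa


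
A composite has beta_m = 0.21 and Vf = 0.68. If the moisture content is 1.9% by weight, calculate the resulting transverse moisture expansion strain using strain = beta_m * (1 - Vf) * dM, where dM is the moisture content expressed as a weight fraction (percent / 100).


dM = 1.9/100 = 0.019
strain = beta_m * (1-Vf) * dM = 0.21 * 0.32 * 0.019 = 0.0012768

0.0012768


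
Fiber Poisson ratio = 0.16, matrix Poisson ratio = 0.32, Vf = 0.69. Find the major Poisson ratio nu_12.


nu_12 = nu_f*Vf + nu_m*(1-Vf) = 0.16*0.69 + 0.32*0.31 = 0.2096

0.2096


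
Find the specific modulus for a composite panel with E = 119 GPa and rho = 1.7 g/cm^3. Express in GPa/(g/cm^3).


Specific stiffness = E/rho = 119/1.7 = 70.0 GPa/(g/cm^3)

70.0 GPa/(g/cm^3)


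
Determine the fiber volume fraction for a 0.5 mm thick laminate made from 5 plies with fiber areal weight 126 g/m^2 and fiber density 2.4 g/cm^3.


Vf = n * FAW / (rho_f * h * 1000) = 5 * 126 / (2.4 * 0.5 * 1000) = 0.525

0.525


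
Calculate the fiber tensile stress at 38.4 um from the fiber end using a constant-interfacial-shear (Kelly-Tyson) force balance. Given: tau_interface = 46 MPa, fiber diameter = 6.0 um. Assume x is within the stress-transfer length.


Force balance: sigma_f * (pi*d^2/4) = tau * (pi*d) * x  ->  sigma_f = 4 * tau * x / d
sigma_f = 4 * 46 * 38.4 / 6.0 = 1177.6 MPa

1177.6 MPa


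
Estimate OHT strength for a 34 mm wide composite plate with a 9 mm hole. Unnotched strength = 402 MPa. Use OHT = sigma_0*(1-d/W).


OHT = sigma_0*(1-d/W) = 402*(1-9/34) = 295.6 MPa

295.6 MPa


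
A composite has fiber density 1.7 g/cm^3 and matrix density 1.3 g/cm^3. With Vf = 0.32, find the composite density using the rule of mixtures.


rho_c = rho_f*Vf + rho_m*(1-Vf) = 1.7*0.32 + 1.3*0.68 = 1.428 g/cm^3

1.428 g/cm^3


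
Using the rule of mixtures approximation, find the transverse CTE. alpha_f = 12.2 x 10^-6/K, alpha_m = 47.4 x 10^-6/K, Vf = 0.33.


alpha_2 = alpha_f*Vf + alpha_m*(1-Vf) = 12.2*0.33 + 47.4*0.67 = 35.8 x 10^-6/K

35.8 x 10^-6/K


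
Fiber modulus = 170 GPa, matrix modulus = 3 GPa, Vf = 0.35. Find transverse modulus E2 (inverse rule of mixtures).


1/E2 = Vf/Ef + (1-Vf)/Em = 0.35/170 + 0.65/3
E2 = 4.57 GPa

4.57 GPa


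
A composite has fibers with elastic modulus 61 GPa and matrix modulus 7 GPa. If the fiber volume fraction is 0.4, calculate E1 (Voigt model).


E1 = Ef*Vf + Em*(1-Vf) = 61*0.4 + 7*0.6 = 28.6 GPa

28.6 GPa


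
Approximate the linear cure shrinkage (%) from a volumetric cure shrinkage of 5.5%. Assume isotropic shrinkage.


Linear shrinkage ≈ vol_shrink/3 = 5.5/3 = 1.833%

1.833%


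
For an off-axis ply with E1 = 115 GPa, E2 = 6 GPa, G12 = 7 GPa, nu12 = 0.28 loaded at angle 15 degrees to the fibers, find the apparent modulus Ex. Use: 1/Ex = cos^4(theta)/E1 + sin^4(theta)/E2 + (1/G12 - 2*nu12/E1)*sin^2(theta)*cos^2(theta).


cos^4(15) = 0.870513, sin^4(15) = 0.004487, sin^2(15)*cos^2(15) = 0.0625
1/G12 - 2*nu12/E1 = 1/7 - 2*0.28/115 = 0.137988 GPa^-1
1/Ex = 0.870513/115 + 0.004487/6 + 0.137988*0.0625 = 0.0169418 GPa^-1
Ex = 59.03 GPa

59.03 GPa


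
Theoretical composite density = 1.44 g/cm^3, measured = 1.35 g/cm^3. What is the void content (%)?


Void% = (rho_theo - rho_actual)/rho_theo * 100 = (1.44 - 1.35)/1.44 * 100 = 6.25%

6.25%


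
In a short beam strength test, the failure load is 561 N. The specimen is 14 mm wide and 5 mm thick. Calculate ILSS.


ILSS = 3F/(4bh) = 3*561/(4*14*5) = 6.01 MPa

6.01 MPa


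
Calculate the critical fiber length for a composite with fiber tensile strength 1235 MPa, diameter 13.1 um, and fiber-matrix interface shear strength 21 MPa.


Lc = sigma_f * d / (2 * tau_i) = 1235 * 13.1 / (2 * 21) = 385.2 um

385.2 um


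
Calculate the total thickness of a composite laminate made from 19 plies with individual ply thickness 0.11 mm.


h = n * t_ply = 19 * 0.11 = 2.09 mm

2.09 mm


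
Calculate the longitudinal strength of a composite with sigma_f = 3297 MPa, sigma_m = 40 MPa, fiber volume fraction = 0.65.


sigma_1 = sigma_f*Vf + sigma_m*(1-Vf) = 3297*0.65 + 40*0.35 = 2157.1 MPa

2157.1 MPa


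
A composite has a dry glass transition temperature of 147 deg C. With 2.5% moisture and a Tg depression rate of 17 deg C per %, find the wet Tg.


Tg_wet = Tg_dry - k*moisture = 147 - 17*2.5 = 104.5 deg C

104.5 deg C


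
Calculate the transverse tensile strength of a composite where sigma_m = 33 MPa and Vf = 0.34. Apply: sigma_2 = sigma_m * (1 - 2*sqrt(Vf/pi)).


factor = 1 - 2*sqrt(0.34/pi) = 0.342
sigma_2 = 33 * 0.342 = 11.29 MPa

11.29 MPa


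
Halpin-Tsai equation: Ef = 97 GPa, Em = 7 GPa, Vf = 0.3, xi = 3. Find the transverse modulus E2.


eta = (Ef/Em - 1)/(Ef/Em + xi) = (13.8571 - 1)/(13.8571 + 3) = 0.7627
E2 = Em*(1+xi*eta*Vf)/(1-eta*Vf) = 15.31 GPa

15.31 GPa


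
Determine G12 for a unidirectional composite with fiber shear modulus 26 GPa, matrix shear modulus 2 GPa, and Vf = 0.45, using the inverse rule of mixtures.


1/G12 = Vf/Gf + (1-Vf)/Gm = 0.45/26 + 0.55/2
G12 = 3.42 GPa

3.42 GPa


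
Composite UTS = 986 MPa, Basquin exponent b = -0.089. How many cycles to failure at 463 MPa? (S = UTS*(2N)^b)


N = 0.5 * (S/UTS)^(1/b) = 0.5 * (463/986)^(1/-0.089) = 2441.6772 cycles

2441.6772 cycles


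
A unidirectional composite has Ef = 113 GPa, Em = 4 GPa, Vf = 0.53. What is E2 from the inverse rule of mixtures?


1/E2 = Vf/Ef + (1-Vf)/Em = 0.53/113 + 0.47/4
E2 = 8.18 GPa

8.18 GPa


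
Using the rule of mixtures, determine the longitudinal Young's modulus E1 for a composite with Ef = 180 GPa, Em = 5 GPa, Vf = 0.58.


E1 = Ef*Vf + Em*(1-Vf) = 180*0.58 + 5*0.42 = 106.5 GPa

106.5 GPa


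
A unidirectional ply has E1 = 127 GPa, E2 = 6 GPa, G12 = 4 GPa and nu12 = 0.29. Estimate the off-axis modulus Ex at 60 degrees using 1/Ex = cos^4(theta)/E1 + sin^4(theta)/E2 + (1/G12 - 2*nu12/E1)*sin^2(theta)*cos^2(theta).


cos^4(60) = 0.0625, sin^4(60) = 0.5625, sin^2(60)*cos^2(60) = 0.1875
1/G12 - 2*nu12/E1 = 1/4 - 2*0.29/127 = 0.245433 GPa^-1
1/Ex = 0.0625/127 + 0.5625/6 + 0.245433*0.1875 = 0.1402608 GPa^-1
Ex = 7.13 GPa

7.13 GPa


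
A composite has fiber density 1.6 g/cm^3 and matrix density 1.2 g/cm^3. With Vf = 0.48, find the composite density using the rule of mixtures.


rho_c = rho_f*Vf + rho_m*(1-Vf) = 1.6*0.48 + 1.2*0.52 = 1.392 g/cm^3

1.392 g/cm^3


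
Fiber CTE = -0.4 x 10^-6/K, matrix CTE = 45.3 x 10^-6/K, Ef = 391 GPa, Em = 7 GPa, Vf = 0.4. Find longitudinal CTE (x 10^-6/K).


E1 = Ef*Vf + Em*(1-Vf) = 160.6
alpha_1 = (alpha_f*Ef*Vf + alpha_m*Em*(1-Vf))/E1 = 0.8 x 10^-6/K

0.8 x 10^-6/K


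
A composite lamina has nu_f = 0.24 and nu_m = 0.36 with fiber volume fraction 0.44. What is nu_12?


nu_12 = nu_f*Vf + nu_m*(1-Vf) = 0.24*0.44 + 0.36*0.56 = 0.3072

0.3072


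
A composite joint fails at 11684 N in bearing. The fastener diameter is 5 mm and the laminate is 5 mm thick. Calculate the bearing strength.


sigma_br = F/(d*h) = 11684/(5*5) = 467.4 MPa

467.4 MPa


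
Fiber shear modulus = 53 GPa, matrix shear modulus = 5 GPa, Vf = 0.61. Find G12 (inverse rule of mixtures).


1/G12 = Vf/Gf + (1-Vf)/Gm = 0.61/53 + 0.39/5
G12 = 11.17 GPa

11.17 GPa


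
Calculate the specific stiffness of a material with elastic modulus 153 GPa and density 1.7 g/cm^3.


Specific stiffness = E/rho = 153/1.7 = 90.0 GPa/(g/cm^3)

90.0 GPa/(g/cm^3)


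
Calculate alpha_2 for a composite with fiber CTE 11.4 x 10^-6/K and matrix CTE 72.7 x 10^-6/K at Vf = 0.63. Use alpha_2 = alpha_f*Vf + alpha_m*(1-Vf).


alpha_2 = alpha_f*Vf + alpha_m*(1-Vf) = 11.4*0.63 + 72.7*0.37 = 34.1 x 10^-6/K

34.1 x 10^-6/K


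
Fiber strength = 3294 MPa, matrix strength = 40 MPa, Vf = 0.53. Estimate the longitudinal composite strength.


sigma_1 = sigma_f*Vf + sigma_m*(1-Vf) = 3294*0.53 + 40*0.47 = 1764.6 MPa

1764.6 MPa


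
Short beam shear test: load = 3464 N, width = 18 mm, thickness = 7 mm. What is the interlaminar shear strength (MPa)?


ILSS = 3F/(4bh) = 3*3464/(4*18*7) = 20.62 MPa

20.62 MPa


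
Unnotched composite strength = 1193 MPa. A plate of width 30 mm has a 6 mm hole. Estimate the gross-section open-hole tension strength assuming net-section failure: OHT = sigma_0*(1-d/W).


OHT = sigma_0*(1-d/W) = 1193*(1-6/30) = 954.4 MPa

954.4 MPa


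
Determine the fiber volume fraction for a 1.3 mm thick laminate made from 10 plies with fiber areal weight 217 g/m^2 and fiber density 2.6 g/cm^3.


Vf = n * FAW / (rho_f * h * 1000) = 10 * 217 / (2.6 * 1.3 * 1000) = 0.642

0.642


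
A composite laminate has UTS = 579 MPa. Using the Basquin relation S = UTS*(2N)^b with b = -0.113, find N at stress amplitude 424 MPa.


N = 0.5 * (S/UTS)^(1/b) = 0.5 * (424/579)^(1/-0.113) = 7.8782 cycles

7.8782 cycles


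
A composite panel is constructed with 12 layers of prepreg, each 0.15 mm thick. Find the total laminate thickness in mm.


h = n * t_ply = 12 * 0.15 = 1.8 mm

1.8 mm


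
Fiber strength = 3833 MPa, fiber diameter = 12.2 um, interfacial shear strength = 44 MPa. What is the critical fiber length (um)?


Lc = sigma_f * d / (2 * tau_i) = 3833 * 12.2 / (2 * 44) = 531.4 um

531.4 um


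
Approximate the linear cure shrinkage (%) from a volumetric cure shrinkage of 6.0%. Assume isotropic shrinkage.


Linear shrinkage ≈ vol_shrink/3 = 6.0/3 = 2.0%

2.0%


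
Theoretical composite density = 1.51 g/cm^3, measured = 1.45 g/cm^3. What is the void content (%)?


Void% = (rho_theo - rho_actual)/rho_theo * 100 = (1.51 - 1.45)/1.51 * 100 = 3.97%

3.97%


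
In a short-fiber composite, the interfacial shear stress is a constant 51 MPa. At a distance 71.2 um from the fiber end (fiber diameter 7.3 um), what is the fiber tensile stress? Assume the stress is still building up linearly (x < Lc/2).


Force balance: sigma_f * (pi*d^2/4) = tau * (pi*d) * x  ->  sigma_f = 4 * tau * x / d
sigma_f = 4 * 51 * 71.2 / 7.3 = 1989.7 MPa

1989.7 MPa


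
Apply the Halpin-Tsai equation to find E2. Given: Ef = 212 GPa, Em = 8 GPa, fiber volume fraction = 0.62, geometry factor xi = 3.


eta = (Ef/Em - 1)/(Ef/Em + xi) = (26.5 - 1)/(26.5 + 3) = 0.8644
E2 = Em*(1+xi*eta*Vf)/(1-eta*Vf) = 44.96 GPa

44.96 GPa


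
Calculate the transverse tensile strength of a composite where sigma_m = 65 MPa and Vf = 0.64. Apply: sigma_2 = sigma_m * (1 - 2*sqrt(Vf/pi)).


factor = 1 - 2*sqrt(0.64/pi) = 0.0973
sigma_2 = 65 * 0.0973 = 6.32 MPa

6.32 MPa


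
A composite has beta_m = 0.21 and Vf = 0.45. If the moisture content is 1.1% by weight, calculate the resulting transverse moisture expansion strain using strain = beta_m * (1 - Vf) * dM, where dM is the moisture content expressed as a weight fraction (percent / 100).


dM = 1.1/100 = 0.011
strain = beta_m * (1-Vf) * dM = 0.21 * 0.55 * 0.011 = 0.0012705

0.0012705


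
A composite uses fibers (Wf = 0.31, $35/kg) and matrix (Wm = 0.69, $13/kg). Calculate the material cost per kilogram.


Cost = cost_f*Wf + cost_m*Wm = 35*0.31 + 13*0.69 = $19.82/kg

$19.82/kg


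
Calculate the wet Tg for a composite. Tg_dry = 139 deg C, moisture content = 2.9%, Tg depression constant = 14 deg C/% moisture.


Tg_wet = Tg_dry - k*moisture = 139 - 14*2.9 = 98.4 deg C

98.4 deg C


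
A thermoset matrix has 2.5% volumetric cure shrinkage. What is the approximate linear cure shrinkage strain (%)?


Linear shrinkage ≈ vol_shrink/3 = 2.5/3 = 0.833%

0.833%


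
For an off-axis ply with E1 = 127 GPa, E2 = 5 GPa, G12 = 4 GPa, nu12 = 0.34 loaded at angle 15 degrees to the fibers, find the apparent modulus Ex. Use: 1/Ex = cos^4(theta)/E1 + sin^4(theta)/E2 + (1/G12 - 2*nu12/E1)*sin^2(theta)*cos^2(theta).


cos^4(15) = 0.870513, sin^4(15) = 0.004487, sin^2(15)*cos^2(15) = 0.0625
1/G12 - 2*nu12/E1 = 1/4 - 2*0.34/127 = 0.244646 GPa^-1
1/Ex = 0.870513/127 + 0.004487/5 + 0.244646*0.0625 = 0.0230422 GPa^-1
Ex = 43.4 GPa

43.4 GPa


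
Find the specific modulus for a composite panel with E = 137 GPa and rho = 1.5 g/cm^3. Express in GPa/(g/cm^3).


Specific stiffness = E/rho = 137/1.5 = 91.3 GPa/(g/cm^3)

91.3 GPa/(g/cm^3)


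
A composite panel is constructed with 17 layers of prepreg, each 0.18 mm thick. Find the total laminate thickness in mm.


h = n * t_ply = 17 * 0.18 = 3.06 mm

3.06 mm


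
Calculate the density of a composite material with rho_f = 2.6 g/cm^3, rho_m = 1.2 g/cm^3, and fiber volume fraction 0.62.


rho_c = rho_f*Vf + rho_m*(1-Vf) = 2.6*0.62 + 1.2*0.38 = 2.068 g/cm^3

2.068 g/cm^3


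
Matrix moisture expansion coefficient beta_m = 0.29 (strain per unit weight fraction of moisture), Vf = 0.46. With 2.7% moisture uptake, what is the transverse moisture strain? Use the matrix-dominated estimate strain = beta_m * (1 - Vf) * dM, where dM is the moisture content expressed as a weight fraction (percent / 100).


dM = 2.7/100 = 0.027
strain = beta_m * (1-Vf) * dM = 0.29 * 0.54 * 0.027 = 0.0042282

0.0042282


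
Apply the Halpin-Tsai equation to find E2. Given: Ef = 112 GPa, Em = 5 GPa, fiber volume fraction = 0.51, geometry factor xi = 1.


eta = (Ef/Em - 1)/(Ef/Em + xi) = (22.4 - 1)/(22.4 + 1) = 0.9145
E2 = Em*(1+xi*eta*Vf)/(1-eta*Vf) = 13.74 GPa

13.74 GPa


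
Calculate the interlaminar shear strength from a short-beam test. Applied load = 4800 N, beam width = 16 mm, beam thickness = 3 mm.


ILSS = 3F/(4bh) = 3*4800/(4*16*3) = 75.0 MPa

75.0 MPa


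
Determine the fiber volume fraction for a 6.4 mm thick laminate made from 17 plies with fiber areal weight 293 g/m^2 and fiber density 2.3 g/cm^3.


Vf = n * FAW / (rho_f * h * 1000) = 17 * 293 / (2.3 * 6.4 * 1000) = 0.3384

0.3384


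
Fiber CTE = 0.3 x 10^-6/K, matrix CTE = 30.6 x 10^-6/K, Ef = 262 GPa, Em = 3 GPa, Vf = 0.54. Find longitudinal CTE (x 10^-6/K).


E1 = Ef*Vf + Em*(1-Vf) = 142.86
alpha_1 = (alpha_f*Ef*Vf + alpha_m*Em*(1-Vf))/E1 = 0.59 x 10^-6/K

0.59 x 10^-6/K


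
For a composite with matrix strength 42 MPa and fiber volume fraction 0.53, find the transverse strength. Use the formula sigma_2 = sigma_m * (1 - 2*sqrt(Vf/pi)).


factor = 1 - 2*sqrt(0.53/pi) = 0.1785
sigma_2 = 42 * 0.1785 = 7.5 MPa

7.5 MPa


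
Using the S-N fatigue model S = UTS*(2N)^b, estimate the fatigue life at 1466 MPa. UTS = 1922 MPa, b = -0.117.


N = 0.5 * (S/UTS)^(1/b) = 0.5 * (1466/1922)^(1/-0.117) = 5.0613 cycles

5.0613 cycles


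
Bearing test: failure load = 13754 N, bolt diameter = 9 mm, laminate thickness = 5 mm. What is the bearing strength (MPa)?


sigma_br = F/(d*h) = 13754/(9*5) = 305.6 MPa

305.6 MPa


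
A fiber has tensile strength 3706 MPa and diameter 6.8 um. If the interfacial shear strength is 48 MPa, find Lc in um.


Lc = sigma_f * d / (2 * tau_i) = 3706 * 6.8 / (2 * 48) = 262.5 um

262.5 um


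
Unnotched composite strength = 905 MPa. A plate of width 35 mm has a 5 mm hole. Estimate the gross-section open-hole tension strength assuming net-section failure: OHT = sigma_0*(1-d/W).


OHT = sigma_0*(1-d/W) = 905*(1-5/35) = 775.7 MPa

775.7 MPa


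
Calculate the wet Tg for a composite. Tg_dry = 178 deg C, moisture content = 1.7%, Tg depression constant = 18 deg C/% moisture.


Tg_wet = Tg_dry - k*moisture = 178 - 18*1.7 = 147.4 deg C

147.4 deg C


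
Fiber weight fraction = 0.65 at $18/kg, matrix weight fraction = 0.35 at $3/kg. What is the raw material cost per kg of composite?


Cost = cost_f*Wf + cost_m*Wm = 18*0.65 + 3*0.35 = $12.75/kg

$12.75/kg


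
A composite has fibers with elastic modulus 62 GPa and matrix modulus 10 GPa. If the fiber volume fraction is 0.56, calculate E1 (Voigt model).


E1 = Ef*Vf + Em*(1-Vf) = 62*0.56 + 10*0.44 = 39.12 GPa

39.12 GPa


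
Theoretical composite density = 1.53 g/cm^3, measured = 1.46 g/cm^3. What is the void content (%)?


Void% = (rho_theo - rho_actual)/rho_theo * 100 = (1.53 - 1.46)/1.53 * 100 = 4.58%

4.58%


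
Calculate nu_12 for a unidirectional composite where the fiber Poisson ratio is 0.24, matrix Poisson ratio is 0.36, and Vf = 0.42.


nu_12 = nu_f*Vf + nu_m*(1-Vf) = 0.24*0.42 + 0.36*0.58 = 0.3096

0.3096


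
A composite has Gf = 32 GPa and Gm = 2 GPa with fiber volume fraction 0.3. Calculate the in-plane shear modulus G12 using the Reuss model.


1/G12 = Vf/Gf + (1-Vf)/Gm = 0.3/32 + 0.7/2
G12 = 2.78 GPa

2.78 GPa


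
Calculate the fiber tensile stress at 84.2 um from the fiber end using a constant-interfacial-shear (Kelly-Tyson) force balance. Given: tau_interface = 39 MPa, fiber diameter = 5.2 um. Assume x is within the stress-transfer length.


Force balance: sigma_f * (pi*d^2/4) = tau * (pi*d) * x  ->  sigma_f = 4 * tau * x / d
sigma_f = 4 * 39 * 84.2 / 5.2 = 2526.0 MPa

2526.0 MPa


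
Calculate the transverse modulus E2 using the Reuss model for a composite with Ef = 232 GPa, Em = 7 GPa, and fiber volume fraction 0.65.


1/E2 = Vf/Ef + (1-Vf)/Em = 0.65/232 + 0.35/7
E2 = 18.94 GPa

18.94 GPa


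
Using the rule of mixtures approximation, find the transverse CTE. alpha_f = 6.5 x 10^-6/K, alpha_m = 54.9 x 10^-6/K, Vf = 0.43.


alpha_2 = alpha_f*Vf + alpha_m*(1-Vf) = 6.5*0.43 + 54.9*0.57 = 34.1 x 10^-6/K

34.1 x 10^-6/K


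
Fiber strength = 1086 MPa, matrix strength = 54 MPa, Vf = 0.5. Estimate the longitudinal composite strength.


sigma_1 = sigma_f*Vf + sigma_m*(1-Vf) = 1086*0.5 + 54*0.5 = 570.0 MPa

570.0 MPa


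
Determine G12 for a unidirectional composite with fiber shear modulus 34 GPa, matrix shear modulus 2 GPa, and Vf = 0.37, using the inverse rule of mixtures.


1/G12 = Vf/Gf + (1-Vf)/Gm = 0.37/34 + 0.63/2
G12 = 3.07 GPa

3.07 GPa


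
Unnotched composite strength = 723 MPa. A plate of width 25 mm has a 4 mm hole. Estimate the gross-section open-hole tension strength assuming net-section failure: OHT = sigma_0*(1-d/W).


OHT = sigma_0*(1-d/W) = 723*(1-4/25) = 607.3 MPa

607.3 MPa


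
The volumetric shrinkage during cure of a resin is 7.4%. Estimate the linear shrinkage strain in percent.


Linear shrinkage ≈ vol_shrink/3 = 7.4/3 = 2.467%

2.467%


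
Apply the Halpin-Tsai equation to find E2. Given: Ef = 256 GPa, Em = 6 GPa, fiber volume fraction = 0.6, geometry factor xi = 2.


eta = (Ef/Em - 1)/(Ef/Em + xi) = (42.6667 - 1)/(42.6667 + 2) = 0.9328
E2 = Em*(1+xi*eta*Vf)/(1-eta*Vf) = 28.88 GPa

28.88 GPa


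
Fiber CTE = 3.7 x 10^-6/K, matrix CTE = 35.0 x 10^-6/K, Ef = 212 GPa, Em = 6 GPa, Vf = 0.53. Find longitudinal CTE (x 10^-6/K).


E1 = Ef*Vf + Em*(1-Vf) = 115.18
alpha_1 = (alpha_f*Ef*Vf + alpha_m*Em*(1-Vf))/E1 = 4.47 x 10^-6/K

4.47 x 10^-6/K


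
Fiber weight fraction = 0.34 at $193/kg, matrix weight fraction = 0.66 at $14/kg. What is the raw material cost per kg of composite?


Cost = cost_f*Wf + cost_m*Wm = 193*0.34 + 14*0.66 = $74.86/kg

$74.86/kg


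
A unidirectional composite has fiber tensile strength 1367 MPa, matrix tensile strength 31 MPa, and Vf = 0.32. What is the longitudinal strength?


sigma_1 = sigma_f*Vf + sigma_m*(1-Vf) = 1367*0.32 + 31*0.68 = 458.5 MPa

458.5 MPa


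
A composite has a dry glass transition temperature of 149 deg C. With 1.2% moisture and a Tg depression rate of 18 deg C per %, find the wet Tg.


Tg_wet = Tg_dry - k*moisture = 149 - 18*1.2 = 127.4 deg C

127.4 deg C


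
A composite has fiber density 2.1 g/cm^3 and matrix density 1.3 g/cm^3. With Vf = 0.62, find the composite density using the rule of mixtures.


rho_c = rho_f*Vf + rho_m*(1-Vf) = 2.1*0.62 + 1.3*0.38 = 1.796 g/cm^3

1.796 g/cm^3


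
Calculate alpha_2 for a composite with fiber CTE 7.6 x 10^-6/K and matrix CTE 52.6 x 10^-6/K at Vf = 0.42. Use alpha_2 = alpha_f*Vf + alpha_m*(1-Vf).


alpha_2 = alpha_f*Vf + alpha_m*(1-Vf) = 7.6*0.42 + 52.6*0.58 = 33.7 x 10^-6/K

33.7 x 10^-6/K


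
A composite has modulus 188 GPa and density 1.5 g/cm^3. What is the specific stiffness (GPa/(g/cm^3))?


Specific stiffness = E/rho = 188/1.5 = 125.3 GPa/(g/cm^3)

125.3 GPa/(g/cm^3)


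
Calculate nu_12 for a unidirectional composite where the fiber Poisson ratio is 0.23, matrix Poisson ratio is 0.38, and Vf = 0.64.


nu_12 = nu_f*Vf + nu_m*(1-Vf) = 0.23*0.64 + 0.38*0.36 = 0.284

0.284


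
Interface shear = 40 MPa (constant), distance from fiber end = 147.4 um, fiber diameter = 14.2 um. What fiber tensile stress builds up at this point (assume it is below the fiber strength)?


Force balance: sigma_f * (pi*d^2/4) = tau * (pi*d) * x  ->  sigma_f = 4 * tau * x / d
sigma_f = 4 * 40 * 147.4 / 14.2 = 1660.8 MPa

1660.8 MPa


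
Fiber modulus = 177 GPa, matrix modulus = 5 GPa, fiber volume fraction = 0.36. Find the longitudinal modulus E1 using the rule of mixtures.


E1 = Ef*Vf + Em*(1-Vf) = 177*0.36 + 5*0.64 = 66.92 GPa

66.92 GPa


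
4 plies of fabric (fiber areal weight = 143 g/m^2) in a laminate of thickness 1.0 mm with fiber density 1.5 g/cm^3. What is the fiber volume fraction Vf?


Vf = n * FAW / (rho_f * h * 1000) = 4 * 143 / (1.5 * 1.0 * 1000) = 0.3813

0.3813


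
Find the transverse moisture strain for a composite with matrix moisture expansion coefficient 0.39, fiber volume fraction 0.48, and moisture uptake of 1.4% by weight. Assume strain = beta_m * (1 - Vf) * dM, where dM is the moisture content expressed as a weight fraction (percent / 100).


dM = 1.4/100 = 0.014
strain = beta_m * (1-Vf) * dM = 0.39 * 0.52 * 0.014 = 0.0028392

0.0028392


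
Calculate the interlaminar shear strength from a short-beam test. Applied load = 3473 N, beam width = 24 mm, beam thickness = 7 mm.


ILSS = 3F/(4bh) = 3*3473/(4*24*7) = 15.5 MPa

15.5 MPa


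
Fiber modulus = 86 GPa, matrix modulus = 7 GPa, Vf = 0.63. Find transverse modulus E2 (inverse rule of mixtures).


1/E2 = Vf/Ef + (1-Vf)/Em = 0.63/86 + 0.37/7
E2 = 16.62 GPa

16.62 GPa


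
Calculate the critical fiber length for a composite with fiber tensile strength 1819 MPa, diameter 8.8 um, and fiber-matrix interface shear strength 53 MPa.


Lc = sigma_f * d / (2 * tau_i) = 1819 * 8.8 / (2 * 53) = 151.0 um

151.0 um


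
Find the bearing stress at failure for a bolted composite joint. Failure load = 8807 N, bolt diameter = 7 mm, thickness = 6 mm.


sigma_br = F/(d*h) = 8807/(7*6) = 209.7 MPa

209.7 MPa


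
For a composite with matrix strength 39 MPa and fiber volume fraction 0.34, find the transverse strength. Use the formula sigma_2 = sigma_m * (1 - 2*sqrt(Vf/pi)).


factor = 1 - 2*sqrt(0.34/pi) = 0.342
sigma_2 = 39 * 0.342 = 13.34 MPa

13.34 MPa


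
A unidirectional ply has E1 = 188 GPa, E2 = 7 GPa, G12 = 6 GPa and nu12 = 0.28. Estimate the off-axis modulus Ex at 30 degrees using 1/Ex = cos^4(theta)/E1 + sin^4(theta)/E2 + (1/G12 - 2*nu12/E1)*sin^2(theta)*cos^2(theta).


cos^4(30) = 0.5625, sin^4(30) = 0.0625, sin^2(30)*cos^2(30) = 0.1875
1/G12 - 2*nu12/E1 = 1/6 - 2*0.28/188 = 0.163688 GPa^-1
1/Ex = 0.5625/188 + 0.0625/7 + 0.163688*0.1875 = 0.0426121 GPa^-1
Ex = 23.47 GPa

23.47 GPa


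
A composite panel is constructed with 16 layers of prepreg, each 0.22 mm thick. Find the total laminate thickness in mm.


h = n * t_ply = 16 * 0.22 = 3.52 mm

3.52 mm


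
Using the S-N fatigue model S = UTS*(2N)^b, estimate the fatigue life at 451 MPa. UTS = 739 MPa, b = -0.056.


N = 0.5 * (S/UTS)^(1/b) = 0.5 * (451/739)^(1/-0.056) = 3378.7330 cycles

3378.7330 cycles


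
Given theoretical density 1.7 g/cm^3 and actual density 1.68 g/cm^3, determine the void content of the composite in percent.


Void% = (rho_theo - rho_actual)/rho_theo * 100 = (1.7 - 1.68)/1.7 * 100 = 1.18%

1.18%


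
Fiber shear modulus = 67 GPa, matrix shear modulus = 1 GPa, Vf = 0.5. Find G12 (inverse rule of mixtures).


1/G12 = Vf/Gf + (1-Vf)/Gm = 0.5/67 + 0.5/1
G12 = 1.97 GPa

1.97 GPa


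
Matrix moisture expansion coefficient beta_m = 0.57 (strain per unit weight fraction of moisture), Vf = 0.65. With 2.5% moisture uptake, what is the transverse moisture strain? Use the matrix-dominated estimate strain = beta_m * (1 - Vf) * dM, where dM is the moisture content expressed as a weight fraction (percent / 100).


dM = 2.5/100 = 0.025
strain = beta_m * (1-Vf) * dM = 0.57 * 0.35 * 0.025 = 0.0049875

0.0049875


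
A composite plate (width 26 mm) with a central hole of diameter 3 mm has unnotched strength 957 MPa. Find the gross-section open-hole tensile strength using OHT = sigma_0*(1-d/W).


OHT = sigma_0*(1-d/W) = 957*(1-3/26) = 846.6 MPa

846.6 MPa


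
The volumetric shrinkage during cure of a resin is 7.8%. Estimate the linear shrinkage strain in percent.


Linear shrinkage ≈ vol_shrink/3 = 7.8/3 = 2.6%

2.6%


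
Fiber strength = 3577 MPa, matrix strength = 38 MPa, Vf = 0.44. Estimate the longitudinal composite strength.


sigma_1 = sigma_f*Vf + sigma_m*(1-Vf) = 3577*0.44 + 38*0.56 = 1595.2 MPa

1595.2 MPa


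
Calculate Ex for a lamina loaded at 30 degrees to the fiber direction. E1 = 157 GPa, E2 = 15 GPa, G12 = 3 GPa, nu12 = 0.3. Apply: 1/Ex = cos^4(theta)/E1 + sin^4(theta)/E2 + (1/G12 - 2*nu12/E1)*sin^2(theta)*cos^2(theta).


cos^4(30) = 0.5625, sin^4(30) = 0.0625, sin^2(30)*cos^2(30) = 0.1875
1/G12 - 2*nu12/E1 = 1/3 - 2*0.3/157 = 0.329512 GPa^-1
1/Ex = 0.5625/157 + 0.0625/15 + 0.329512*0.1875 = 0.0695329 GPa^-1
Ex = 14.38 GPa

14.38 GPa


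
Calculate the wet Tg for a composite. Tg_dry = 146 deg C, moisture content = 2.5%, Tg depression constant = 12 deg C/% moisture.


Tg_wet = Tg_dry - k*moisture = 146 - 12*2.5 = 116.0 deg C

116.0 deg C


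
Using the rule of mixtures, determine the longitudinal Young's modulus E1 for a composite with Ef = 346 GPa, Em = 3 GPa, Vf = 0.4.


E1 = Ef*Vf + Em*(1-Vf) = 346*0.4 + 3*0.6 = 140.2 GPa

140.2 GPa


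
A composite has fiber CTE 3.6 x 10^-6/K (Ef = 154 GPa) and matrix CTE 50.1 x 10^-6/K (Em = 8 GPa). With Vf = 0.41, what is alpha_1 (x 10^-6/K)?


E1 = Ef*Vf + Em*(1-Vf) = 67.86
alpha_1 = (alpha_f*Ef*Vf + alpha_m*Em*(1-Vf))/E1 = 6.83 x 10^-6/K

6.83 x 10^-6/K


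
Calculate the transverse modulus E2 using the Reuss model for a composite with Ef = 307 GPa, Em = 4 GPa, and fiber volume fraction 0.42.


1/E2 = Vf/Ef + (1-Vf)/Em = 0.42/307 + 0.58/4
E2 = 6.83 GPa

6.83 GPa


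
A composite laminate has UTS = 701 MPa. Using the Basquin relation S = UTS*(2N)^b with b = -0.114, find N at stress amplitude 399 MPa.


N = 0.5 * (S/UTS)^(1/b) = 0.5 * (399/701)^(1/-0.114) = 70.1224 cycles

70.1224 cycles


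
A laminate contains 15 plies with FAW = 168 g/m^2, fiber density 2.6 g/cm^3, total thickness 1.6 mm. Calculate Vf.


Vf = n * FAW / (rho_f * h * 1000) = 15 * 168 / (2.6 * 1.6 * 1000) = 0.6058

0.6058


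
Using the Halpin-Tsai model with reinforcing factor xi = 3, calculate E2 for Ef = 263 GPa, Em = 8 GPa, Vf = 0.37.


eta = (Ef/Em - 1)/(Ef/Em + xi) = (32.875 - 1)/(32.875 + 3) = 0.8885
E2 = Em*(1+xi*eta*Vf)/(1-eta*Vf) = 23.67 GPa

23.67 GPa


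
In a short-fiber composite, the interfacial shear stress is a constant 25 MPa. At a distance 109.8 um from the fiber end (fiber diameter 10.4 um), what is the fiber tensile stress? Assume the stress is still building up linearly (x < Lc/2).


Force balance: sigma_f * (pi*d^2/4) = tau * (pi*d) * x  ->  sigma_f = 4 * tau * x / d
sigma_f = 4 * 25 * 109.8 / 10.4 = 1055.8 MPa

1055.8 MPa


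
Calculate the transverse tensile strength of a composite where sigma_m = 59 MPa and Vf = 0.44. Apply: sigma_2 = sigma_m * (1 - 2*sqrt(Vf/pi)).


factor = 1 - 2*sqrt(0.44/pi) = 0.2515
sigma_2 = 59 * 0.2515 = 14.84 MPa

14.84 MPa


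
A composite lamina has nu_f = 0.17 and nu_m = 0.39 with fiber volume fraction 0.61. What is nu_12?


nu_12 = nu_f*Vf + nu_m*(1-Vf) = 0.17*0.61 + 0.39*0.39 = 0.2558

0.2558


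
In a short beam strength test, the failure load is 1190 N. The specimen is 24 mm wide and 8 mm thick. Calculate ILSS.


ILSS = 3F/(4bh) = 3*1190/(4*24*8) = 4.65 MPa

4.65 MPa


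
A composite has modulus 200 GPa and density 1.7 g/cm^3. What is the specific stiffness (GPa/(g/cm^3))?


Specific stiffness = E/rho = 200/1.7 = 117.6 GPa/(g/cm^3)

117.6 GPa/(g/cm^3)


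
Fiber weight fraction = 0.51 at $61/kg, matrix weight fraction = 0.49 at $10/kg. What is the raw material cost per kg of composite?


Cost = cost_f*Wf + cost_m*Wm = 61*0.51 + 10*0.49 = $36.01/kg

$36.01/kg


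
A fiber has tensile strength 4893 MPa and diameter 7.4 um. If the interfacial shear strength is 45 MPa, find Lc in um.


Lc = sigma_f * d / (2 * tau_i) = 4893 * 7.4 / (2 * 45) = 402.3 um

402.3 um


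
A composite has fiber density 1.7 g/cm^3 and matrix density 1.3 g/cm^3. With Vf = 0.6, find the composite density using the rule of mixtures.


rho_c = rho_f*Vf + rho_m*(1-Vf) = 1.7*0.6 + 1.3*0.4 = 1.54 g/cm^3

1.54 g/cm^3


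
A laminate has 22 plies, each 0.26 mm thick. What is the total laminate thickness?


h = n * t_ply = 22 * 0.26 = 5.72 mm

5.72 mm


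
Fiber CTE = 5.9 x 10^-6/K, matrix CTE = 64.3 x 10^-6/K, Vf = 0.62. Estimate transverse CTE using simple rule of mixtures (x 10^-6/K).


alpha_2 = alpha_f*Vf + alpha_m*(1-Vf) = 5.9*0.62 + 64.3*0.38 = 28.1 x 10^-6/K

28.1 x 10^-6/K


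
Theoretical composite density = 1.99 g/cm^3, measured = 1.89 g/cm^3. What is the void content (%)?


Void% = (rho_theo - rho_actual)/rho_theo * 100 = (1.99 - 1.89)/1.99 * 100 = 5.03%

5.03%


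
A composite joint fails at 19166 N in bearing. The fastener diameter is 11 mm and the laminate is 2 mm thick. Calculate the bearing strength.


sigma_br = F/(d*h) = 19166/(11*2) = 871.2 MPa

871.2 MPa


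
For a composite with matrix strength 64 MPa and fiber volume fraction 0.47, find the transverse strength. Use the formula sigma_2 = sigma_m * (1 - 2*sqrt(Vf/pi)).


factor = 1 - 2*sqrt(0.47/pi) = 0.2264
sigma_2 = 64 * 0.2264 = 14.49 MPa

14.49 MPa


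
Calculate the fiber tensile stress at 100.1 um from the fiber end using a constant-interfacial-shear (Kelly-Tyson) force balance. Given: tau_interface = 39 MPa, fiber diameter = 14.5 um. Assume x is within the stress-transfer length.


Force balance: sigma_f * (pi*d^2/4) = tau * (pi*d) * x  ->  sigma_f = 4 * tau * x / d
sigma_f = 4 * 39 * 100.1 / 14.5 = 1076.9 MPa

1076.9 MPa


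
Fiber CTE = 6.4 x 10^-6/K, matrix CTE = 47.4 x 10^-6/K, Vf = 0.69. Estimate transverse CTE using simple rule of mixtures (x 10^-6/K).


alpha_2 = alpha_f*Vf + alpha_m*(1-Vf) = 6.4*0.69 + 47.4*0.31 = 19.1 x 10^-6/K

19.1 x 10^-6/K


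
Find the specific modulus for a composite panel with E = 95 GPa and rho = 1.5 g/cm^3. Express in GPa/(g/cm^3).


Specific stiffness = E/rho = 95/1.5 = 63.3 GPa/(g/cm^3)

63.3 GPa/(g/cm^3)


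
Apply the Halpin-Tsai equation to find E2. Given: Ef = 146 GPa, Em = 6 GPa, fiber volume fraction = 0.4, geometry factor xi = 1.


eta = (Ef/Em - 1)/(Ef/Em + xi) = (24.3333 - 1)/(24.3333 + 1) = 0.9211
E2 = Em*(1+xi*eta*Vf)/(1-eta*Vf) = 13.0 GPa

13.0 GPa


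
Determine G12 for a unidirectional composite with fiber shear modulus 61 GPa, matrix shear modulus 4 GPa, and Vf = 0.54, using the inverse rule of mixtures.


1/G12 = Vf/Gf + (1-Vf)/Gm = 0.54/61 + 0.46/4
G12 = 8.07 GPa

8.07 GPa


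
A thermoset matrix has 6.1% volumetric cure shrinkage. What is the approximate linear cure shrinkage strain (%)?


Linear shrinkage ≈ vol_shrink/3 = 6.1/3 = 2.033%

2.033%


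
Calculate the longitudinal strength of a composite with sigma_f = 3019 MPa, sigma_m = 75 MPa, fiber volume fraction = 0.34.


sigma_1 = sigma_f*Vf + sigma_m*(1-Vf) = 3019*0.34 + 75*0.66 = 1076.0 MPa

1076.0 MPa


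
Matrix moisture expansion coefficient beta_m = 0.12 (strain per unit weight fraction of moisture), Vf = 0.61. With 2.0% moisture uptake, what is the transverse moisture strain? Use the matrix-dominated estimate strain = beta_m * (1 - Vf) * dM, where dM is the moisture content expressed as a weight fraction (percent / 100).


dM = 2.0/100 = 0.02
strain = beta_m * (1-Vf) * dM = 0.12 * 0.39 * 0.02 = 0.000936

0.000936


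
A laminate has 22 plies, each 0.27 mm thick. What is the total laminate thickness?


h = n * t_ply = 22 * 0.27 = 5.94 mm

5.94 mm


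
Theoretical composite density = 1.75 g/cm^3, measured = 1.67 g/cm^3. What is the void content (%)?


Void% = (rho_theo - rho_actual)/rho_theo * 100 = (1.75 - 1.67)/1.75 * 100 = 4.57%

4.57%


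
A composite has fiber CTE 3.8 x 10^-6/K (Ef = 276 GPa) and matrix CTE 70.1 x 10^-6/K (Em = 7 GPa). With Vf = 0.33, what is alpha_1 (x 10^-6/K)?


E1 = Ef*Vf + Em*(1-Vf) = 95.77
alpha_1 = (alpha_f*Ef*Vf + alpha_m*Em*(1-Vf))/E1 = 7.05 x 10^-6/K

7.05 x 10^-6/K


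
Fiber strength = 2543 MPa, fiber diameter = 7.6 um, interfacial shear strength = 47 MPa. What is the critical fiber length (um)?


Lc = sigma_f * d / (2 * tau_i) = 2543 * 7.6 / (2 * 47) = 205.6 um

205.6 um


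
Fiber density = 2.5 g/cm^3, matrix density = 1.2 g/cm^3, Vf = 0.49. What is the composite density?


rho_c = rho_f*Vf + rho_m*(1-Vf) = 2.5*0.49 + 1.2*0.51 = 1.837 g/cm^3

1.837 g/cm^3


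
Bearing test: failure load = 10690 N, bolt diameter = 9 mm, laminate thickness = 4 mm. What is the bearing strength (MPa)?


sigma_br = F/(d*h) = 10690/(9*4) = 296.9 MPa

296.9 MPa


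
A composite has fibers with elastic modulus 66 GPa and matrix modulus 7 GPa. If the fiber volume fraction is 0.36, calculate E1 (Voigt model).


E1 = Ef*Vf + Em*(1-Vf) = 66*0.36 + 7*0.64 = 28.24 GPa

28.24 GPa


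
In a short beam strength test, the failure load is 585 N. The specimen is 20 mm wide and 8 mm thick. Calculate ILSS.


ILSS = 3F/(4bh) = 3*585/(4*20*8) = 2.74 MPa

2.74 MPa


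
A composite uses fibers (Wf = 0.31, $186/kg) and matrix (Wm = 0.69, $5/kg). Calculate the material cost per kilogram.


Cost = cost_f*Wf + cost_m*Wm = 186*0.31 + 5*0.69 = $61.11/kg

$61.11/kg


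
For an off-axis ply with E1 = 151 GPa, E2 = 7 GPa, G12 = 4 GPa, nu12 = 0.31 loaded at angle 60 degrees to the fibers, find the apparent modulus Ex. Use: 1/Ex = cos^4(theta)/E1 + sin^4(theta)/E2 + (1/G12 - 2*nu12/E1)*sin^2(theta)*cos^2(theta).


cos^4(60) = 0.0625, sin^4(60) = 0.5625, sin^2(60)*cos^2(60) = 0.1875
1/G12 - 2*nu12/E1 = 1/4 - 2*0.31/151 = 0.245894 GPa^-1
1/Ex = 0.0625/151 + 0.5625/7 + 0.245894*0.1875 = 0.1268762 GPa^-1
Ex = 7.88 GPa

7.88 GPa


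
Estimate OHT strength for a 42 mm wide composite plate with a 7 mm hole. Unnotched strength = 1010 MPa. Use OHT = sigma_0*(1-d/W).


OHT = sigma_0*(1-d/W) = 1010*(1-7/42) = 841.7 MPa

841.7 MPa


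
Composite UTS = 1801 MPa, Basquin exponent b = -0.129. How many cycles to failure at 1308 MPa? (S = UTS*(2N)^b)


N = 0.5 * (S/UTS)^(1/b) = 0.5 * (1308/1801)^(1/-0.129) = 5.9671 cycles

5.9671 cycles


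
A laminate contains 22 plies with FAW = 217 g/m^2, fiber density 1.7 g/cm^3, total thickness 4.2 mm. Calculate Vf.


Vf = n * FAW / (rho_f * h * 1000) = 22 * 217 / (1.7 * 4.2 * 1000) = 0.6686

0.6686


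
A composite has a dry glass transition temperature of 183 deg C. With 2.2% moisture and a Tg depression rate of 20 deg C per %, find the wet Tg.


Tg_wet = Tg_dry - k*moisture = 183 - 20*2.2 = 139.0 deg C

139.0 deg C


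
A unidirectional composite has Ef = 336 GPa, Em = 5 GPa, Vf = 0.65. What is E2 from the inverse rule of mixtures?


1/E2 = Vf/Ef + (1-Vf)/Em = 0.65/336 + 0.35/5
E2 = 13.9 GPa

13.9 GPa


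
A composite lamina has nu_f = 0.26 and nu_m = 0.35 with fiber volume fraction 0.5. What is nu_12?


nu_12 = nu_f*Vf + nu_m*(1-Vf) = 0.26*0.5 + 0.35*0.5 = 0.305

0.305


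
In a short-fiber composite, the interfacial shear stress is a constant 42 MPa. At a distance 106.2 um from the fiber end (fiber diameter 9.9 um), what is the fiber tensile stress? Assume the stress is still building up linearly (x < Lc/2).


Force balance: sigma_f * (pi*d^2/4) = tau * (pi*d) * x  ->  sigma_f = 4 * tau * x / d
sigma_f = 4 * 42 * 106.2 / 9.9 = 1802.2 MPa

1802.2 MPa


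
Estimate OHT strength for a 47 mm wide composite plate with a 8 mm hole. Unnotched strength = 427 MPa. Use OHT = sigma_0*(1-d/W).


OHT = sigma_0*(1-d/W) = 427*(1-8/47) = 354.3 MPa

354.3 MPa


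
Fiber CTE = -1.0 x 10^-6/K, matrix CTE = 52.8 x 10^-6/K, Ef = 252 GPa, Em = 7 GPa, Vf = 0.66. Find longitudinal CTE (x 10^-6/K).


E1 = Ef*Vf + Em*(1-Vf) = 168.7
alpha_1 = (alpha_f*Ef*Vf + alpha_m*Em*(1-Vf))/E1 = -0.24 x 10^-6/K

-0.24 x 10^-6/K


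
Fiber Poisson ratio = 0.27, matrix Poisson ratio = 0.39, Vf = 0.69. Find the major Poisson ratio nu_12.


nu_12 = nu_f*Vf + nu_m*(1-Vf) = 0.27*0.69 + 0.39*0.31 = 0.3072

0.3072


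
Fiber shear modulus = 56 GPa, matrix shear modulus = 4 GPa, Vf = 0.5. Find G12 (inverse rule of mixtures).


1/G12 = Vf/Gf + (1-Vf)/Gm = 0.5/56 + 0.5/4
G12 = 7.47 GPa

7.47 GPa


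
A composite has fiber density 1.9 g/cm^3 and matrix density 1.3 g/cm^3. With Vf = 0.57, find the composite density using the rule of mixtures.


rho_c = rho_f*Vf + rho_m*(1-Vf) = 1.9*0.57 + 1.3*0.43 = 1.642 g/cm^3

1.642 g/cm^3


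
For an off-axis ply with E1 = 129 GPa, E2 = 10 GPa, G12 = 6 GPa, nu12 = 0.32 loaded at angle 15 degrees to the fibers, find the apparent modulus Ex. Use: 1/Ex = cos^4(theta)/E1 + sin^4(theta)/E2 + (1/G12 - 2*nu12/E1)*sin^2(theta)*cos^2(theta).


cos^4(15) = 0.870513, sin^4(15) = 0.004487, sin^2(15)*cos^2(15) = 0.0625
1/G12 - 2*nu12/E1 = 1/6 - 2*0.32/129 = 0.161705 GPa^-1
1/Ex = 0.870513/129 + 0.004487/10 + 0.161705*0.0625 = 0.0173035 GPa^-1
Ex = 57.79 GPa

57.79 GPa


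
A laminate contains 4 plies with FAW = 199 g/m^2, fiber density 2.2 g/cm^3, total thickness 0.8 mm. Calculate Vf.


Vf = n * FAW / (rho_f * h * 1000) = 4 * 199 / (2.2 * 0.8 * 1000) = 0.4523

0.4523


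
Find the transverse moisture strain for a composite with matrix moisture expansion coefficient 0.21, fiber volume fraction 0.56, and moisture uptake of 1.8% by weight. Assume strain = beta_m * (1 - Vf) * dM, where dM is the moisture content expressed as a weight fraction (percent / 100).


dM = 1.8/100 = 0.018
strain = beta_m * (1-Vf) * dM = 0.21 * 0.44 * 0.018 = 0.0016632

0.0016632


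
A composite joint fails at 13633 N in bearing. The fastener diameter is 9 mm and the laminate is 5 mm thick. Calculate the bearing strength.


sigma_br = F/(d*h) = 13633/(9*5) = 303.0 MPa

303.0 MPa
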